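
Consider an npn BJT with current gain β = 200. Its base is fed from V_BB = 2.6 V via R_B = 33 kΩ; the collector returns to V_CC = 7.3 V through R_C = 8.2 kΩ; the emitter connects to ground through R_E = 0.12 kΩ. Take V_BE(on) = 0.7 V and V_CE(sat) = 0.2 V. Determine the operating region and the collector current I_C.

saturation; I_C ≈ 0.85 mA

Assume active: I_B = (2.6 − 0.7)/(33 + 201×0.12) = 0.0333 mA, I_C = β·I_B = 6.65 mA.
Then V_CE = 7.3 − 6.65×8.2 − 6.69×0.12 = -48.1 V < 0.2 V — the active assumption fails.
Re-solve with V_CE = 0.2 V. KCL at the emitter: V_E/R_E = (V_BB−0.7−V_E)/R_B + (V_CC−0.2−V_E)/R_C, giving V_E = 0.109 V.
I_C = (V_CC − 0.2 − V_E)/R_C = (7.1 − 0.109)/8.2 = 0.853 mA.
Check: I_B = (1.9 − 0.109)/33 = 0.0543 mA, and β·I_B = 10.9 mA > I_C, confirming saturation.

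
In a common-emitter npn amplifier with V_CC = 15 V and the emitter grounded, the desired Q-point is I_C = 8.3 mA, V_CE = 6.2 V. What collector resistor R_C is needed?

R_C ≈ 1.1 kΩ

Collector loop: V_CC = I_C·R_C + V_CE.
R_C = (V_CC − V_CE)/I_C = (15 − 6.2)/8.3 = 1.06 kΩ.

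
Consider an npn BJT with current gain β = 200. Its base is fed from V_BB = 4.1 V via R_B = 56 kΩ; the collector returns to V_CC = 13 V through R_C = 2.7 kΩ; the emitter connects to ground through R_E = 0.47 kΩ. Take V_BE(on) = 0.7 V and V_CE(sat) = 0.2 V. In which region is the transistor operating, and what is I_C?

saturation; I_C ≈ 4 mA

Assume active: I_B = (4.1 − 0.7)/(56 + 201×0.47) = 0.0226 mA, I_C = β·I_B = 4.52 mA.
Then V_CE = 13 − 4.52×2.7 − 4.54×0.47 = -1.34 V < 0.2 V — the active assumption fails.
Re-solve with V_CE = 0.2 V. KCL at the emitter: V_E/R_E = (V_BB−0.7−V_E)/R_B + (V_CC−0.2−V_E)/R_C, giving V_E = 1.91 V.
I_C = (V_CC − 0.2 − V_E)/R_C = (12.8 − 1.91)/2.7 = 4.03 mA.
Check: I_B = (3.4 − 1.91)/56 = 0.0266 mA, and β·I_B = 5.33 mA > I_C, confirming saturation.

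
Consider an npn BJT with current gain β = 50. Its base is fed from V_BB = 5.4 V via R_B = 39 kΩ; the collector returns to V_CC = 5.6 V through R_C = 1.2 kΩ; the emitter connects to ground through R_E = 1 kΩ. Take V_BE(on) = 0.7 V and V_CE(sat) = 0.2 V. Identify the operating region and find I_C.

saturation; I_C ≈ 2.4 mA

Assume active: I_B = (5.4 − 0.7)/(39 + 51×1) = 0.0522 mA, I_C = β·I_B = 2.61 mA.
Then V_CE = 5.6 − 2.61×1.2 − 2.66×1 = -0.197 V < 0.2 V — the active assumption fails.
Re-solve with V_CE = 0.2 V. KCL at the emitter: V_E/R_E = (V_BB−0.7−V_E)/R_B + (V_CC−0.2−V_E)/R_C, giving V_E = 2.49 V.
I_C = (V_CC − 0.2 − V_E)/R_C = (5.4 − 2.49)/1.2 = 2.43 mA.
Check: I_B = (4.7 − 2.49)/39 = 0.0568 mA, and β·I_B = 2.84 mA > I_C, confirming saturation.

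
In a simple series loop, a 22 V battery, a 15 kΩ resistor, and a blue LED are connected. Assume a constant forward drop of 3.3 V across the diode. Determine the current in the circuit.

KVL around the loop: 22 = V_D + I·R = 3.3 + I × 15 kΩ.
So I = (22 − 3.3) / 15 kΩ = 18.7 / 15 = 1.25 mA.

I ≈ 1.2 mA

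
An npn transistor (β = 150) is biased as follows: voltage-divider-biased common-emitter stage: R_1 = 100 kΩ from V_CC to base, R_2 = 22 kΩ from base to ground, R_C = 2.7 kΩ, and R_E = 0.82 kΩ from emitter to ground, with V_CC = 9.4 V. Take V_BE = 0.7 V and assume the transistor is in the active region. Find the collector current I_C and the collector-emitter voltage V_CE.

I_C ≈ 1.1 mA, V_CE ≈ 5.7 V

Thevenize the base divider: V_Th = V_CC·R_2/(R_1+R_2) = 9.4×22/122 = 1.7 V, R_Th = R_1‖R_2 = 18 kΩ.
Base-emitter loop: V_Th = I_B·R_Th + V_BE + (β+1)I_B·R_E, so I_B = (1.7 − 0.7) / (18 + 151×0.82) = 0.00701 mA.
I_C = β·I_B = 150×0.00701 = 1.05 mA, and I_E = (β+1)I_B = 1.06 mA.
V_CE = V_CC − I_C·R_C − I_E·R_E = 9.4 − 1.05×2.7 − 1.06×0.82 = 5.69 V.
V_CE = 5.69 V > 0.2 V confirms active-region operation.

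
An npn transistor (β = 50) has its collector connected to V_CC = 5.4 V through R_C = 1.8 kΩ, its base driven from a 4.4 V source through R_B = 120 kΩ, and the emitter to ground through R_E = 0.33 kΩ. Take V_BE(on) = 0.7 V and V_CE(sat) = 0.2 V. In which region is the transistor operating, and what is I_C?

Assume active. Base-emitter loop: I_B = (V_BB − V_BE)/(R_B + (β+1)R_E) = (4.4 − 0.7)/(120 + 51×0.33) = 0.027 mA.
I_C = β·I_B = 50×0.027 = 1.35 mA.
V_CE = V_CC − I_C·R_C − I_E·R_E = 5.4 − 1.35×1.8 − 1.38×0.33 = 2.51 V > V_CE(sat), so the active-region assumption holds.

active; I_C ≈ 1.4 mA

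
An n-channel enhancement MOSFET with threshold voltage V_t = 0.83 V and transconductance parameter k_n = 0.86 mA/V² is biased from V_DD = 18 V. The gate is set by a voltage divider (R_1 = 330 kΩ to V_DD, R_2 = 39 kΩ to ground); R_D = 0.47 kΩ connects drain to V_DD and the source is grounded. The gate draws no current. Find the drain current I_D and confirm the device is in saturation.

I_D ≈ 0.49 mA

V_G = V_DD·R_2/(R_1+R_2) = 18×39/369 = 1.9 V. With the source grounded, V_GS = V_G = 1.9 V.
Assume saturation: I_D = (k_n/2)(V_GS − V_t)² = (0.86/2)×(1.9 − 0.83)² = 0.43×1.07² = 0.495 mA.
V_DS = V_DD − I_D·R_D = 18 − 0.495×0.47 = 17.8 V.
Saturation requires V_DS ≥ V_GS − V_t = 1.07 V; 17.8 ≥ 1.07 ✓.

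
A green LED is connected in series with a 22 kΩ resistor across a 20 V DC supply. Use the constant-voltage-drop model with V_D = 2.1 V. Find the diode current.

KVL around the loop: 20 = V_D + I·R = 2.1 + I × 22 kΩ.
So I = (20 − 2.1) / 22 kΩ = 17.9 / 22 = 0.814 mA.

I ≈ 0.81 mA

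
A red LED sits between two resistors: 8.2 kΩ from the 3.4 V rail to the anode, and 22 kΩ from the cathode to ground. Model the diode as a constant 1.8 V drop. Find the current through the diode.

The two resistors are in series with the diode, so KVL gives 3.4 = I·8.2 + 1.8 + I·22.
I = (3.4 − 1.8) / (8.2 + 22) kΩ = 1.6 / 30.2 = 0.053 mA.

I ≈ 0.053 mA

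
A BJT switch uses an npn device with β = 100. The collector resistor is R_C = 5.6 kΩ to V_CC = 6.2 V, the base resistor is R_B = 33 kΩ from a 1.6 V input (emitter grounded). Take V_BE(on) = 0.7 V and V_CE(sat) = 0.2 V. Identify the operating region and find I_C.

saturation; I_C ≈ 1.1 mA

Assume active: I_B = (1.6 − 0.7)/33 = 0.0273 mA, giving I_C = β·I_B = 2.73 mA.
But then V_CE = 6.2 − 2.73×5.6 = -9.07 V < V_CE(sat) = 0.2 V — impossible in the active region.
So the transistor is saturated. With V_CE = 0.2 V, I_C = (V_CC − 0.2)/R_C = 6/5.6 = 1.07 mA.
Check: β·I_B = 2.73 mA > I_C = 1.07 mA, confirming saturation.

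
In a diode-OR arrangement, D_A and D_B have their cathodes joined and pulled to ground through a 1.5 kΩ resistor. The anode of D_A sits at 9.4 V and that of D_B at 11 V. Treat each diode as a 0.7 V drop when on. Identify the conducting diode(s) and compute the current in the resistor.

Assume both conduct. Then node N would need to be at both 9.4−0.7 = 8.7 V and 11−0.7 = 10.3 V, which is impossible.
Assume only D_B conducts: V_N = 11 − 0.7 = 10.3 V, so I_R = 10.3/1.5 = 6.87 mA.
Check D_A: its anode-to-cathode voltage is 9.4 − 10.3 = -0.9 V < 0.7 V, so it is off. The assumption is consistent.

Only D_B conducts; I_R ≈ 6.9 mA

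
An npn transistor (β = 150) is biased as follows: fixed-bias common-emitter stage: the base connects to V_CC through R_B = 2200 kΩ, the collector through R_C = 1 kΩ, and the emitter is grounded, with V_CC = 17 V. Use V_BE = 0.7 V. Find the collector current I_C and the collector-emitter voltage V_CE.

Base loop: V_CC = I_B·R_B + V_BE, so I_B = (17 − 0.7)/2200 kΩ = 0.00741 mA.
In the active region I_C = β·I_B = 150 × 0.00741 = 1.11 mA.
Collector loop: V_CE = V_CC − I_C·R_C = 17 − 1.11×1 = 15.9 V.
Since V_CE = 15.9 V > V_CE(sat) ≈ 0.2 V, the transistor is in the active region as assumed.

I_C ≈ 1.1 mA, V_CE ≈ 16 V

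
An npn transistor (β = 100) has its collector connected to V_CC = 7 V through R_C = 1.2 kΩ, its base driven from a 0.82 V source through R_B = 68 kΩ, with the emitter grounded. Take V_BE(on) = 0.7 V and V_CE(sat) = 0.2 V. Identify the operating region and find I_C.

Assume active. Base-emitter loop: I_B = (V_BB − V_BE)/R_B = (0.82 − 0.7)/68 = 0.00176 mA.
I_C = β·I_B = 100×0.00176 = 0.176 mA.
V_CE = V_CC − I_C·R_C = 7 − 0.176×1.2 = 6.79 V > V_CE(sat), so the active-region assumption holds.

active; I_C ≈ 0.18 mA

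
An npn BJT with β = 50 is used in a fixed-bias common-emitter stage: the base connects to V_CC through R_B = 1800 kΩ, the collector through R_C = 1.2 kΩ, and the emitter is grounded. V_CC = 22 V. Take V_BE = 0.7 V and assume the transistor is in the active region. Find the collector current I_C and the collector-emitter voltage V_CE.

Base loop: V_CC = I_B·R_B + V_BE, so I_B = (22 − 0.7)/1800 kΩ = 0.0118 mA.
In the active region I_C = β·I_B = 50 × 0.0118 = 0.592 mA.
Collector loop: V_CE = V_CC − I_C·R_C = 22 − 0.592×1.2 = 21.3 V.
Since V_CE = 21.3 V > V_CE(sat) ≈ 0.2 V, the transistor is in the active region as assumed.

I_C ≈ 0.59 mA, V_CE ≈ 21 V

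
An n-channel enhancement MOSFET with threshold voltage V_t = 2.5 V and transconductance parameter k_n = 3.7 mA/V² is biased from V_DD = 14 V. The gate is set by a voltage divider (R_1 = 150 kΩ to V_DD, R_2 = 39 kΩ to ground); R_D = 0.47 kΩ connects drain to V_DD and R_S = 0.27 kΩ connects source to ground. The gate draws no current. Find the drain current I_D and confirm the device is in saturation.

I_D ≈ 0.21 mA

V_G = V_DD·R_2/(R_1+R_2) = 14×39/189 = 2.89 V.
Assume saturation: I_D = (k_n/2)(V_GS − V_t)² with V_GS = V_G − I_D·R_S = 2.89 − 0.27·I_D.
Substituting gives 0.135·I_D² − 1.39·I_D + 0.28 = 0, with roots I_D = 0.206 or 10.1 mA.
The root I_D = 10.1 mA gives V_GS = 0.165 V ≤ V_t, so take I_D = 0.206 mA.
Then V_GS = 2.83 V and V_DS = V_DD − I_D(R_D+R_S) = 14 − 0.206×0.74 = 13.8 V.
Saturation requires V_DS ≥ V_GS − V_t = 0.333 V; 13.8 ≥ 0.333 ✓.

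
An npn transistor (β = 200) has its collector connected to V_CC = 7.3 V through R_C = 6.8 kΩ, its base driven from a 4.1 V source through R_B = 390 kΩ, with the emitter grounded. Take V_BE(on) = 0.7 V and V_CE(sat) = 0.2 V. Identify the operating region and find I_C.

saturation; I_C ≈ 1 mA

Assume active: I_B = (4.1 − 0.7)/390 = 0.00872 mA, giving I_C = β·I_B = 1.74 mA.
But then V_CE = 7.3 − 1.74×6.8 = -4.56 V < V_CE(sat) = 0.2 V — impossible in the active region.
So the transistor is saturated. With V_CE = 0.2 V, I_C = (V_CC − 0.2)/R_C = 7.1/6.8 = 1.04 mA.
Check: β·I_B = 1.74 mA > I_C = 1.04 mA, confirming saturation.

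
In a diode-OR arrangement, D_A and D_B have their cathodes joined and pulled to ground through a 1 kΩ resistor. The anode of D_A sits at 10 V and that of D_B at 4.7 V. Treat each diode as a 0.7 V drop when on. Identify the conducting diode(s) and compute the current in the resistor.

Only D_A conducts; I_R ≈ 9.3 mA

Assume both conduct. Then node N would need to be at both 10−0.7 = 9.3 V and 4.7−0.7 = 4 V, which is impossible.
Assume only D_A conducts: V_N = 10 − 0.7 = 9.3 V, so I_R = 9.3/1 = 9.3 mA.
Check D_B: its anode-to-cathode voltage is 4.7 − 9.3 = -4.6 V < 0.7 V, so it is off. The assumption is consistent.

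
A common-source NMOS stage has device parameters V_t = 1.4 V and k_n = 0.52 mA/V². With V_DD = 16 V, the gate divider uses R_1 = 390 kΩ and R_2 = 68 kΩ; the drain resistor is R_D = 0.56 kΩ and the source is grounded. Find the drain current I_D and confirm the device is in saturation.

V_G = V_DD·R_2/(R_1+R_2) = 16×68/458 = 2.38 V. With the source grounded, V_GS = V_G = 2.38 V.
Assume saturation: I_D = (k_n/2)(V_GS − V_t)² = (0.52/2)×(2.38 − 1.4)² = 0.26×0.976² = 0.247 mA.
V_DS = V_DD − I_D·R_D = 16 − 0.247×0.56 = 15.9 V.
Saturation requires V_DS ≥ V_GS − V_t = 0.976 V; 15.9 ≥ 0.976 ✓.

I_D ≈ 0.25 mA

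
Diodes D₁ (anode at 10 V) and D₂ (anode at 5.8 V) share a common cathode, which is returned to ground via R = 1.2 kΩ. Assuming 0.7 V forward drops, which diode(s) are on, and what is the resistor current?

Assume both conduct. Then node N would need to be at both 10−0.7 = 9.3 V and 5.8−0.7 = 5.1 V, which is impossible.
Assume only D₁ conducts: V_N = 10 − 0.7 = 9.3 V, so I_R = 9.3/1.2 = 7.75 mA.
Check D₂: its anode-to-cathode voltage is 5.8 − 9.3 = -3.5 V < 0.7 V, so it is off. The assumption is consistent.

Only D₁ conducts; I_R ≈ 7.8 mA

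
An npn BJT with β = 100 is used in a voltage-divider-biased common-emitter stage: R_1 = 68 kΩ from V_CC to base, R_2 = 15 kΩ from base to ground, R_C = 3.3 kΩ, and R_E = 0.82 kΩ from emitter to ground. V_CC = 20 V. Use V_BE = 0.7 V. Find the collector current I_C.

I_C ≈ 3.1 mA

Thevenize the base divider: V_Th = V_CC·R_2/(R_1+R_2) = 20×15/83 = 3.61 V, R_Th = R_1‖R_2 = 12.3 kΩ.
Base-emitter loop: V_Th = I_B·R_Th + V_BE + (β+1)I_B·R_E, so I_B = (3.61 − 0.7) / (12.3 + 101×0.82) = 0.0306 mA.
I_C = β·I_B = 100×0.0306 = 3.06 mA, and I_E = (β+1)I_B = 3.09 mA.
V_CE = V_CC − I_C·R_C − I_E·R_E = 20 − 3.06×3.3 − 3.09×0.82 = 7.35 V.
V_CE = 7.35 V > 0.2 V confirms active-region operation.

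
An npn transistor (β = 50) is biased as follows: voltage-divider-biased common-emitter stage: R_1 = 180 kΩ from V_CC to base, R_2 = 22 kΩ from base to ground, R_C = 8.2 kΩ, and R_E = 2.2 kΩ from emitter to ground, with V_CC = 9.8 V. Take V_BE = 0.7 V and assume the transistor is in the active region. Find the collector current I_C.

I_C ≈ 0.14 mA

Thevenize the base divider: V_Th = V_CC·R_2/(R_1+R_2) = 9.8×22/202 = 1.07 V, R_Th = R_1‖R_2 = 19.6 kΩ.
Base-emitter loop: V_Th = I_B·R_Th + V_BE + (β+1)I_B·R_E, so I_B = (1.07 − 0.7) / (19.6 + 51×2.2) = 0.00279 mA.
I_C = β·I_B = 50×0.00279 = 0.139 mA, and I_E = (β+1)I_B = 0.142 mA.
V_CE = V_CC − I_C·R_C − I_E·R_E = 9.8 − 0.139×8.2 − 0.142×2.2 = 8.34 V.
V_CE = 8.34 V > 0.2 V confirms active-region operation.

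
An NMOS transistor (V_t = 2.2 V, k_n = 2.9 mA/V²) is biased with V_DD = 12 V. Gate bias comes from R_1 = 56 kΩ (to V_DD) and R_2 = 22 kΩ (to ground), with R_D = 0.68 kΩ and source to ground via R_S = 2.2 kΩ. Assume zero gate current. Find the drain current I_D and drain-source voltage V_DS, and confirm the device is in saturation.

I_D ≈ 0.32 mA, V_DS ≈ 11 V

V_G = V_DD·R_2/(R_1+R_2) = 12×22/78 = 3.38 V.
Assume saturation: I_D = (k_n/2)(V_GS − V_t)² with V_GS = V_G − I_D·R_S = 3.38 − 2.2·I_D.
Substituting gives 7.02·I_D² − 8.56·I_D + 2.03 = 0, with roots I_D = 0.324 or 0.896 mA.
The root I_D = 0.896 mA gives V_GS = 1.41 V ≤ V_t, so take I_D = 0.324 mA.
Then V_GS = 2.67 V and V_DS = V_DD − I_D(R_D+R_S) = 12 − 0.324×2.88 = 11.1 V.
Saturation requires V_DS ≥ V_GS − V_t = 0.472 V; 11.1 ≥ 0.472 ✓.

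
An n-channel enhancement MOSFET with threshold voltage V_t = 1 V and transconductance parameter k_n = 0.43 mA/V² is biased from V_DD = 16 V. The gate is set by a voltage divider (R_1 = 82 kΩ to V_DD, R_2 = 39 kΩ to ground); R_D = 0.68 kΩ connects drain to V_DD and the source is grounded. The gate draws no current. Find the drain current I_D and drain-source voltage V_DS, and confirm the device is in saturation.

V_G = V_DD·R_2/(R_1+R_2) = 16×39/121 = 5.16 V. With the source grounded, V_GS = V_G = 5.16 V.
Assume saturation: I_D = (k_n/2)(V_GS − V_t)² = (0.43/2)×(5.16 − 1)² = 0.215×4.16² = 3.72 mA.
V_DS = V_DD − I_D·R_D = 16 − 3.72×0.68 = 13.5 V.
Saturation requires V_DS ≥ V_GS − V_t = 4.16 V; 13.5 ≥ 4.16 ✓.

I_D ≈ 3.7 mA, V_DS ≈ 13 V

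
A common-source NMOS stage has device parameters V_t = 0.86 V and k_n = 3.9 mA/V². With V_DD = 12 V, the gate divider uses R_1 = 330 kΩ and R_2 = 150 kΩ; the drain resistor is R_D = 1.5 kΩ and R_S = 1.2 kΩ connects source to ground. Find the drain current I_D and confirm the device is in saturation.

I_D ≈ 1.6 mA

V_G = V_DD·R_2/(R_1+R_2) = 12×150/480 = 3.75 V.
Assume saturation: I_D = (k_n/2)(V_GS − V_t)² with V_GS = V_G − I_D·R_S = 3.75 − 1.2·I_D.
Substituting gives 2.81·I_D² − 14.5·I_D + 16.3 = 0, with roots I_D = 1.64 or 3.53 mA.
The root I_D = 3.53 mA gives V_GS = -0.485 V ≤ V_t, so take I_D = 1.64 mA.
Then V_GS = 1.78 V and V_DS = V_DD − I_D(R_D+R_S) = 12 − 1.64×2.7 = 7.56 V.
Saturation requires V_DS ≥ V_GS − V_t = 0.918 V; 7.56 ≥ 0.918 ✓.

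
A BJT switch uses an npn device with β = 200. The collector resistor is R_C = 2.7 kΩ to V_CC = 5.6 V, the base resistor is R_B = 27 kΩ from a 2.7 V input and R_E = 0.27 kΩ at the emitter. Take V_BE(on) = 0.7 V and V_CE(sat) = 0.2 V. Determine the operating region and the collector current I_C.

Assume active: I_B = (2.7 − 0.7)/(27 + 201×0.27) = 0.0246 mA, I_C = β·I_B = 4.92 mA.
Then V_CE = 5.6 − 4.92×2.7 − 4.95×0.27 = -9.02 V < 0.2 V — the active assumption fails.
Re-solve with V_CE = 0.2 V. KCL at the emitter: V_E/R_E = (V_BB−0.7−V_E)/R_B + (V_CC−0.2−V_E)/R_C, giving V_E = 0.505 V.
I_C = (V_CC − 0.2 − V_E)/R_C = (5.4 − 0.505)/2.7 = 1.81 mA.
Check: I_B = (2 − 0.505)/27 = 0.0554 mA, and β·I_B = 11.1 mA > I_C, confirming saturation.

saturation; I_C ≈ 1.8 mA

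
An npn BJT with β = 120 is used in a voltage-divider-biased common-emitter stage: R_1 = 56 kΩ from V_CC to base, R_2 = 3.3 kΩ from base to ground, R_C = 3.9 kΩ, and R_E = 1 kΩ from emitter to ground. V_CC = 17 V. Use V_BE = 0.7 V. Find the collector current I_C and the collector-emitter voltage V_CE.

I_C ≈ 0.24 mA, V_CE ≈ 16 V

Thevenize the base divider: V_Th = V_CC·R_2/(R_1+R_2) = 17×3.3/59.3 = 0.946 V, R_Th = R_1‖R_2 = 3.12 kΩ.
Base-emitter loop: V_Th = I_B·R_Th + V_BE + (β+1)I_B·R_E, so I_B = (0.946 − 0.7) / (3.12 + 121×1) = 0.00198 mA.
I_C = β·I_B = 120×0.00198 = 0.238 mA, and I_E = (β+1)I_B = 0.24 mA.
V_CE = V_CC − I_C·R_C − I_E·R_E = 17 − 0.238×3.9 − 0.24×1 = 15.8 V.
V_CE = 15.8 V > 0.2 V confirms active-region operation.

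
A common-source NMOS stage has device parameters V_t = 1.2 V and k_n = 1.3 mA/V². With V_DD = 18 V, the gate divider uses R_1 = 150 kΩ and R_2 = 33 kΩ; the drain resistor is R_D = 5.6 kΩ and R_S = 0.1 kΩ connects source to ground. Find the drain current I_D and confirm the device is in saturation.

V_G = V_DD·R_2/(R_1+R_2) = 18×33/183 = 3.25 V.
Assume saturation: I_D = (k_n/2)(V_GS − V_t)² with V_GS = V_G − I_D·R_S = 3.25 − 0.1·I_D.
Substituting gives 0.0065·I_D² − 1.27·I_D + 2.72 = 0, with roots I_D = 2.17 or 193 mA.
The root I_D = 193 mA gives V_GS = -16 V ≤ V_t, so take I_D = 2.17 mA.
Then V_GS = 3.03 V and V_DS = V_DD − I_D(R_D+R_S) = 18 − 2.17×5.7 = 5.61 V.
Saturation requires V_DS ≥ V_GS − V_t = 1.83 V; 5.61 ≥ 1.83 ✓.

I_D ≈ 2.2 mA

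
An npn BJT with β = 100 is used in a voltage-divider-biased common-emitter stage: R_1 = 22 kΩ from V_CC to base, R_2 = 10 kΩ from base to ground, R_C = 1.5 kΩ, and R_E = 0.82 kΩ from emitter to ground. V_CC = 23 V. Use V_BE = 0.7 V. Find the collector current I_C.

Thevenize the base divider: V_Th = V_CC·R_2/(R_1+R_2) = 23×10/32 = 7.19 V, R_Th = R_1‖R_2 = 6.88 kΩ.
Base-emitter loop: V_Th = I_B·R_Th + V_BE + (β+1)I_B·R_E, so I_B = (7.19 − 0.7) / (6.88 + 101×0.82) = 0.0723 mA.
I_C = β·I_B = 100×0.0723 = 7.23 mA, and I_E = (β+1)I_B = 7.31 mA.
V_CE = V_CC − I_C·R_C − I_E·R_E = 23 − 7.23×1.5 − 7.31×0.82 = 6.16 V.
V_CE = 6.16 V > 0.2 V confirms active-region operation.

I_C ≈ 7.2 mA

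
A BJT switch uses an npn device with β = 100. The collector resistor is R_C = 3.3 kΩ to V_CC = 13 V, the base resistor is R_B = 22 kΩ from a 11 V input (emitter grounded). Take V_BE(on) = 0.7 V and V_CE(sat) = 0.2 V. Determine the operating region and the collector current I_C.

Assume active: I_B = (11 − 0.7)/22 = 0.468 mA, giving I_C = β·I_B = 46.8 mA.
But then V_CE = 13 − 46.8×3.3 = -142 V < V_CE(sat) = 0.2 V — impossible in the active region.
So the transistor is saturated. With V_CE = 0.2 V, I_C = (V_CC − 0.2)/R_C = 12.8/3.3 = 3.88 mA.
Check: β·I_B = 46.8 mA > I_C = 3.88 mA, confirming saturation.

saturation; I_C ≈ 3.9 mA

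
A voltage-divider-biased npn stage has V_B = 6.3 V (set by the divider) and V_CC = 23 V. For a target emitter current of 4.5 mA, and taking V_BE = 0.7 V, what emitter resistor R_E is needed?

R_E ≈ 1.2 kΩ

V_E = V_B − V_BE = 6.3 − 0.7 = 5.6 V.
R_E = V_E / I_E = 5.6 / 4.5 = 1.24 kΩ.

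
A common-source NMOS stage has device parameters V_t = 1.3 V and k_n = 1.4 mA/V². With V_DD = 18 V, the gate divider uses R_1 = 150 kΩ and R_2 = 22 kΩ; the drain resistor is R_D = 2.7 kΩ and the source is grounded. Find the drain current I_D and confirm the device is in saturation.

V_G = V_DD·R_2/(R_1+R_2) = 18×22/172 = 2.3 V. With the source grounded, V_GS = V_G = 2.3 V.
Assume saturation: I_D = (k_n/2)(V_GS − V_t)² = (1.4/2)×(2.3 − 1.3)² = 0.7×1² = 0.703 mA.
V_DS = V_DD − I_D·R_D = 18 − 0.703×2.7 = 16.1 V.
Saturation requires V_DS ≥ V_GS − V_t = 1 V; 16.1 ≥ 1 ✓.

I_D ≈ 0.7 mA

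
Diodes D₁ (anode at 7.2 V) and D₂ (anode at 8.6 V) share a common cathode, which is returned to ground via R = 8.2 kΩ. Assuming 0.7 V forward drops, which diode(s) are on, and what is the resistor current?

Assume both conduct. Then node N would need to be at both 7.2−0.7 = 6.5 V and 8.6−0.7 = 7.9 V, which is impossible.
Assume only D₂ conducts: V_N = 8.6 − 0.7 = 7.9 V, so I_R = 7.9/8.2 = 0.963 mA.
Check D₁: its anode-to-cathode voltage is 7.2 − 7.9 = -0.7 V < 0.7 V, so it is off. The assumption is consistent.

Only D₂ conducts; I_R ≈ 0.96 mA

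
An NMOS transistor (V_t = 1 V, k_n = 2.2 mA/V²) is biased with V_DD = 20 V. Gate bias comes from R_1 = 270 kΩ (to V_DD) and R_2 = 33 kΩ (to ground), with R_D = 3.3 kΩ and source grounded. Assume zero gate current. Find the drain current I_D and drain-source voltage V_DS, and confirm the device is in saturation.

V_G = V_DD·R_2/(R_1+R_2) = 20×33/303 = 2.18 V. With the source grounded, V_GS = V_G = 2.18 V.
Assume saturation: I_D = (k_n/2)(V_GS − V_t)² = (2.2/2)×(2.18 − 1)² = 1.1×1.18² = 1.53 mA.
V_DS = V_DD − I_D·R_D = 20 − 1.53×3.3 = 15 V.
Saturation requires V_DS ≥ V_GS − V_t = 1.18 V; 15 ≥ 1.18 ✓.

I_D ≈ 1.5 mA, V_DS ≈ 15 V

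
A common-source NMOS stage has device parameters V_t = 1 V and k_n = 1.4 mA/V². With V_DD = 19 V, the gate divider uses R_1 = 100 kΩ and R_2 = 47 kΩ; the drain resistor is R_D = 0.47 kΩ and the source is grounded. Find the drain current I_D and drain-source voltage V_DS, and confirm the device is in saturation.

V_G = V_DD·R_2/(R_1+R_2) = 19×47/147 = 6.07 V. With the source grounded, V_GS = V_G = 6.07 V.
Assume saturation: I_D = (k_n/2)(V_GS − V_t)² = (1.4/2)×(6.07 − 1)² = 0.7×5.07² = 18 mA.
V_DS = V_DD − I_D·R_D = 19 − 18×0.47 = 10.5 V.
Saturation requires V_DS ≥ V_GS − V_t = 5.07 V; 10.5 ≥ 5.07 ✓.

I_D ≈ 18 mA, V_DS ≈ 11 V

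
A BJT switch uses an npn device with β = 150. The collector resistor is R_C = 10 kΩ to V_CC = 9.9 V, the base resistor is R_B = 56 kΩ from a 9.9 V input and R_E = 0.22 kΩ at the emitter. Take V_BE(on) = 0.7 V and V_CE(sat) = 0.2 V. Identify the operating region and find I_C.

Assume active: I_B = (9.9 − 0.7)/(56 + 151×0.22) = 0.103 mA, I_C = β·I_B = 15.5 mA.
Then V_CE = 9.9 − 15.5×10 − 15.6×0.22 = -148 V < 0.2 V — the active assumption fails.
Re-solve with V_CE = 0.2 V. KCL at the emitter: V_E/R_E = (V_BB−0.7−V_E)/R_B + (V_CC−0.2−V_E)/R_C, giving V_E = 0.243 V.
I_C = (V_CC − 0.2 − V_E)/R_C = (9.7 − 0.243)/10 = 0.946 mA.
Check: I_B = (9.2 − 0.243)/56 = 0.16 mA, and β·I_B = 24 mA > I_C, confirming saturation.

saturation; I_C ≈ 0.95 mA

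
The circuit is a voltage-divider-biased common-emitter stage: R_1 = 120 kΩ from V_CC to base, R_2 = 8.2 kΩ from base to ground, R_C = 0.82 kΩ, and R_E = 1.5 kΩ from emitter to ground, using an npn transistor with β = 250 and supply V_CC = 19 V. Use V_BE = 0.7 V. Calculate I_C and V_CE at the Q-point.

Thevenize the base divider: V_Th = V_CC·R_2/(R_1+R_2) = 19×8.2/128 = 1.22 V, R_Th = R_1‖R_2 = 7.68 kΩ.
Base-emitter loop: V_Th = I_B·R_Th + V_BE + (β+1)I_B·R_E, so I_B = (1.22 − 0.7) / (7.68 + 251×1.5) = 0.00134 mA.
I_C = β·I_B = 250×0.00134 = 0.335 mA, and I_E = (β+1)I_B = 0.337 mA.
V_CE = V_CC − I_C·R_C − I_E·R_E = 19 − 0.335×0.82 − 0.337×1.5 = 18.2 V.
V_CE = 18.2 V > 0.2 V confirms active-region operation.

I_C ≈ 0.34 mA, V_CE ≈ 18 V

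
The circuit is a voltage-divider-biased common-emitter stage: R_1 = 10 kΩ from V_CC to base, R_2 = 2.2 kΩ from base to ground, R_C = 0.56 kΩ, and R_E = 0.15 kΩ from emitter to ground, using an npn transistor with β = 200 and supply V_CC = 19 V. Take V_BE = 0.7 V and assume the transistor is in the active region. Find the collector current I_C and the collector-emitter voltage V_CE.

Thevenize the base divider: V_Th = V_CC·R_2/(R_1+R_2) = 19×2.2/12.2 = 3.43 V, R_Th = R_1‖R_2 = 1.8 kΩ.
Base-emitter loop: V_Th = I_B·R_Th + V_BE + (β+1)I_B·R_E, so I_B = (3.43 − 0.7) / (1.8 + 201×0.15) = 0.0853 mA.
I_C = β·I_B = 200×0.0853 = 17.1 mA, and I_E = (β+1)I_B = 17.1 mA.
V_CE = V_CC − I_C·R_C − I_E·R_E = 19 − 17.1×0.56 − 17.1×0.15 = 6.87 V.
V_CE = 6.87 V > 0.2 V confirms active-region operation.

I_C ≈ 17 mA, V_CE ≈ 6.9 V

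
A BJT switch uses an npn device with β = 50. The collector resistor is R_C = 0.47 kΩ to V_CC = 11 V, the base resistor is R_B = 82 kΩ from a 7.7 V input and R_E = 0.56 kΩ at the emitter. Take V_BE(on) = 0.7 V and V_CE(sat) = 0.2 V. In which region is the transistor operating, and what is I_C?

active; I_C ≈ 3.2 mA

Assume active. Base-emitter loop: I_B = (V_BB − V_BE)/(R_B + (β+1)R_E) = (7.7 − 0.7)/(82 + 51×0.56) = 0.0633 mA.
I_C = β·I_B = 50×0.0633 = 3.17 mA.
V_CE = V_CC − I_C·R_C − I_E·R_E = 11 − 3.17×0.47 − 3.23×0.56 = 7.7 V > V_CE(sat), so the active-region assumption holds.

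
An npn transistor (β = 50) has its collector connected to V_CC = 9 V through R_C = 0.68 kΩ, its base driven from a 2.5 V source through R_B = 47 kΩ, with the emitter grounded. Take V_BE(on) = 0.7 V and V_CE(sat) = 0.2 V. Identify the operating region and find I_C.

Assume active. Base-emitter loop: I_B = (V_BB − V_BE)/R_B = (2.5 − 0.7)/47 = 0.0383 mA.
I_C = β·I_B = 50×0.0383 = 1.91 mA.
V_CE = V_CC − I_C·R_C = 9 − 1.91×0.68 = 7.7 V > V_CE(sat), so the active-region assumption holds.

active; I_C ≈ 1.9 mA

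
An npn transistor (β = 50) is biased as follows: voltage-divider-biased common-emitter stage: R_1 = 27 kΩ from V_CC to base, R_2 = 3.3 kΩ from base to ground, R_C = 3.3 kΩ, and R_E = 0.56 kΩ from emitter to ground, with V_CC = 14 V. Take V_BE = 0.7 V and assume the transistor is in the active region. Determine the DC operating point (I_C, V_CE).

Thevenize the base divider: V_Th = V_CC·R_2/(R_1+R_2) = 14×3.3/30.3 = 1.52 V, R_Th = R_1‖R_2 = 2.94 kΩ.
Base-emitter loop: V_Th = I_B·R_Th + V_BE + (β+1)I_B·R_E, so I_B = (1.52 − 0.7) / (2.94 + 51×0.56) = 0.0262 mA.
I_C = β·I_B = 50×0.0262 = 1.31 mA, and I_E = (β+1)I_B = 1.34 mA.
V_CE = V_CC − I_C·R_C − I_E·R_E = 14 − 1.31×3.3 − 1.34×0.56 = 8.93 V.
V_CE = 8.93 V > 0.2 V confirms active-region operation.

I_C ≈ 1.3 mA, V_CE ≈ 8.9 V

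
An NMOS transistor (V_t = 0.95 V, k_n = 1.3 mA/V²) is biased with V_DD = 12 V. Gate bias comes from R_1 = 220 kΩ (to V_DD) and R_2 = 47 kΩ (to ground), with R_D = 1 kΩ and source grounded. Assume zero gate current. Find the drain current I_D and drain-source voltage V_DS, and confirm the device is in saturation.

I_D ≈ 0.88 mA, V_DS ≈ 11 V

V_G = V_DD·R_2/(R_1+R_2) = 12×47/267 = 2.11 V. With the source grounded, V_GS = V_G = 2.11 V.
Assume saturation: I_D = (k_n/2)(V_GS − V_t)² = (1.3/2)×(2.11 − 0.95)² = 0.65×1.16² = 0.878 mA.
V_DS = V_DD − I_D·R_D = 12 − 0.878×1 = 11.1 V.
Saturation requires V_DS ≥ V_GS − V_t = 1.16 V; 11.1 ≥ 1.16 ✓.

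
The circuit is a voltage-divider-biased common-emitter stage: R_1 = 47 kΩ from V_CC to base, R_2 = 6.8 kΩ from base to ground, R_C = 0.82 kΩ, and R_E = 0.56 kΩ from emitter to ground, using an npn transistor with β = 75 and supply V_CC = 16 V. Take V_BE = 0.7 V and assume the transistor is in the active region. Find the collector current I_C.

I_C ≈ 2 mA

Thevenize the base divider: V_Th = V_CC·R_2/(R_1+R_2) = 16×6.8/53.8 = 2.02 V, R_Th = R_1‖R_2 = 5.94 kΩ.
Base-emitter loop: V_Th = I_B·R_Th + V_BE + (β+1)I_B·R_E, so I_B = (2.02 − 0.7) / (5.94 + 76×0.56) = 0.0273 mA.
I_C = β·I_B = 75×0.0273 = 2.04 mA, and I_E = (β+1)I_B = 2.07 mA.
V_CE = V_CC − I_C·R_C − I_E·R_E = 16 − 2.04×0.82 − 2.07×0.56 = 13.2 V.
V_CE = 13.2 V > 0.2 V confirms active-region operation.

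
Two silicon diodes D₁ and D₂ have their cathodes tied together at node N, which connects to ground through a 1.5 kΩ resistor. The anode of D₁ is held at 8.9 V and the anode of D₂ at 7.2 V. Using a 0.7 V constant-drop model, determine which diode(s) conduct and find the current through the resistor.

Only D₁ conducts; I_R ≈ 5.5 mA

Assume both conduct. Then node N would need to be at both 8.9−0.7 = 8.2 V and 7.2−0.7 = 6.5 V, which is impossible.
Assume only D₁ conducts: V_N = 8.9 − 0.7 = 8.2 V, so I_R = 8.2/1.5 = 5.47 mA.
Check D₂: its anode-to-cathode voltage is 7.2 − 8.2 = -1 V < 0.7 V, so it is off. The assumption is consistent.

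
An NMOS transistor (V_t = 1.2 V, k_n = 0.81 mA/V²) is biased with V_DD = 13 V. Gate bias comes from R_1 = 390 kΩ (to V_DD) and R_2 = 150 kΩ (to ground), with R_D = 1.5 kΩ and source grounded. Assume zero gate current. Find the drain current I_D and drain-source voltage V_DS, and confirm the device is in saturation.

I_D ≈ 2.4 mA, V_DS ≈ 9.5 V

V_G = V_DD·R_2/(R_1+R_2) = 13×150/540 = 3.61 V. With the source grounded, V_GS = V_G = 3.61 V.
Assume saturation: I_D = (k_n/2)(V_GS − V_t)² = (0.81/2)×(3.61 − 1.2)² = 0.405×2.41² = 2.35 mA.
V_DS = V_DD − I_D·R_D = 13 − 2.35×1.5 = 9.47 V.
Saturation requires V_DS ≥ V_GS − V_t = 2.41 V; 9.47 ≥ 2.41 ✓.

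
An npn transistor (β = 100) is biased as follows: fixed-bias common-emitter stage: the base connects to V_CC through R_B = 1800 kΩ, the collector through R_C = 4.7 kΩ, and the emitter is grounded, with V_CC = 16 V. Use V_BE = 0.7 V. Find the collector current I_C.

I_C ≈ 0.85 mA

Base loop: V_CC = I_B·R_B + V_BE, so I_B = (16 − 0.7)/1800 kΩ = 0.0085 mA.
In the active region I_C = β·I_B = 100 × 0.0085 = 0.85 mA.
Collector loop: V_CE = V_CC − I_C·R_C = 16 − 0.85×4.7 = 12 V.
Since V_CE = 12 V > V_CE(sat) ≈ 0.2 V, the transistor is in the active region as assumed.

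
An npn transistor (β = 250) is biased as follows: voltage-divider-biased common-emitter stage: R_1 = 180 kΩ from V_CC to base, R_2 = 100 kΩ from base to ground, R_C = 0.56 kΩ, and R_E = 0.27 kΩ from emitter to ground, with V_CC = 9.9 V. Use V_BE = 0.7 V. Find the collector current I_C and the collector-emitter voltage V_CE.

Thevenize the base divider: V_Th = V_CC·R_2/(R_1+R_2) = 9.9×100/280 = 3.54 V, R_Th = R_1‖R_2 = 64.3 kΩ.
Base-emitter loop: V_Th = I_B·R_Th + V_BE + (β+1)I_B·R_E, so I_B = (3.54 − 0.7) / (64.3 + 251×0.27) = 0.0215 mA.
I_C = β·I_B = 250×0.0215 = 5.37 mA, and I_E = (β+1)I_B = 5.39 mA.
V_CE = V_CC − I_C·R_C − I_E·R_E = 9.9 − 5.37×0.56 − 5.39×0.27 = 5.44 V.
V_CE = 5.44 V > 0.2 V confirms active-region operation.

I_C ≈ 5.4 mA, V_CE ≈ 5.4 V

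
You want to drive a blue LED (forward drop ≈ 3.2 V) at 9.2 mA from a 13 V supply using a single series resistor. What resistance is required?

The resistor drops V_S − V_D = 13 − 3.2 = 9.8 V at 9.2 mA.
R = 9.8 V / 9.2 mA = 1.07 kΩ.

R ≈ 1.1 kΩ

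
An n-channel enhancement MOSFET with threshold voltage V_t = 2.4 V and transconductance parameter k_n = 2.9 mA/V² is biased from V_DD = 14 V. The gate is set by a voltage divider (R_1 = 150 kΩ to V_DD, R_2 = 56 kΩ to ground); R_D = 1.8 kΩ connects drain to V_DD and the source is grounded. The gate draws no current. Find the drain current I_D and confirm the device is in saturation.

I_D ≈ 2.9 mA

V_G = V_DD·R_2/(R_1+R_2) = 14×56/206 = 3.81 V. With the source grounded, V_GS = V_G = 3.81 V.
Assume saturation: I_D = (k_n/2)(V_GS − V_t)² = (2.9/2)×(3.81 − 2.4)² = 1.45×1.41² = 2.87 mA.
V_DS = V_DD − I_D·R_D = 14 − 2.87×1.8 = 8.84 V.
Saturation requires V_DS ≥ V_GS − V_t = 1.41 V; 8.84 ≥ 1.41 ✓.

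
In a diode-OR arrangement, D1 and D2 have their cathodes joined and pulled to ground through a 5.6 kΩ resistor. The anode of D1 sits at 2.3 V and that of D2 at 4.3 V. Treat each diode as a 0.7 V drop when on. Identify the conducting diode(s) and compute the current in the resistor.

Only D2 conducts; I_R ≈ 0.64 mA

Assume both conduct. Then node N would need to be at both 2.3−0.7 = 1.6 V and 4.3−0.7 = 3.6 V, which is impossible.
Assume only D2 conducts: V_N = 4.3 − 0.7 = 3.6 V, so I_R = 3.6/5.6 = 0.643 mA.
Check D1: its anode-to-cathode voltage is 2.3 − 3.6 = -1.3 V < 0.7 V, so it is off. The assumption is consistent.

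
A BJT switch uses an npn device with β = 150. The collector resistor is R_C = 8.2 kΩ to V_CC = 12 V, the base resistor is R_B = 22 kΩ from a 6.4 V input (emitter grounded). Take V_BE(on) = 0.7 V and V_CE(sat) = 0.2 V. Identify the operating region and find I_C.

saturation; I_C ≈ 1.4 mA

Assume active: I_B = (6.4 − 0.7)/22 = 0.259 mA, giving I_C = β·I_B = 38.9 mA.
But then V_CE = 12 − 38.9×8.2 = -307 V < V_CE(sat) = 0.2 V — impossible in the active region.
So the transistor is saturated. With V_CE = 0.2 V, I_C = (V_CC − 0.2)/R_C = 11.8/8.2 = 1.44 mA.
Check: β·I_B = 38.9 mA > I_C = 1.44 mA, confirming saturation.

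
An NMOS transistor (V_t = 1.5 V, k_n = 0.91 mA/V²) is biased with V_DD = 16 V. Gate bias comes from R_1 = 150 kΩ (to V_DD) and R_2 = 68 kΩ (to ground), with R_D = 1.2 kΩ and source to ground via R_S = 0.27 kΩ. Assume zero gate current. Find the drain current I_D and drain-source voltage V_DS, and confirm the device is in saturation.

I_D ≈ 3.2 mA, V_DS ≈ 11 V

V_G = V_DD·R_2/(R_1+R_2) = 16×68/218 = 4.99 V.
Assume saturation: I_D = (k_n/2)(V_GS − V_t)² with V_GS = V_G − I_D·R_S = 4.99 − 0.27·I_D.
Substituting gives 0.0332·I_D² − 1.86·I_D + 5.54 = 0, with roots I_D = 3.16 or 52.8 mA.
The root I_D = 52.8 mA gives V_GS = -9.28 V ≤ V_t, so take I_D = 3.16 mA.
Then V_GS = 4.14 V and V_DS = V_DD − I_D(R_D+R_S) = 16 − 3.16×1.47 = 11.3 V.
Saturation requires V_DS ≥ V_GS − V_t = 2.64 V; 11.3 ≥ 2.64 ✓.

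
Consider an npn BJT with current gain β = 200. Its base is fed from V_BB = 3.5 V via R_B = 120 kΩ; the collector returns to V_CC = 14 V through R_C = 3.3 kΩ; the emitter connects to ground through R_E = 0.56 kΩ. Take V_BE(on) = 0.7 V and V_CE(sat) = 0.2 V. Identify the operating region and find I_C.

active; I_C ≈ 2.4 mA

Assume active. Base-emitter loop: I_B = (V_BB − V_BE)/(R_B + (β+1)R_E) = (3.5 − 0.7)/(120 + 201×0.56) = 0.012 mA.
I_C = β·I_B = 200×0.012 = 2.41 mA.
V_CE = V_CC − I_C·R_C − I_E·R_E = 14 − 2.41×3.3 − 2.42×0.56 = 4.7 V > V_CE(sat), so the active-region assumption holds.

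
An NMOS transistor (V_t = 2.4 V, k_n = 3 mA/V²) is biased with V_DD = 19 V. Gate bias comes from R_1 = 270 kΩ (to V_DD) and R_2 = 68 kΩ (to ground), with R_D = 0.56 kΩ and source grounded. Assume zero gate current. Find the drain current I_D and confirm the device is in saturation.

I_D ≈ 3 mA

V_G = V_DD·R_2/(R_1+R_2) = 19×68/338 = 3.82 V. With the source grounded, V_GS = V_G = 3.82 V.
Assume saturation: I_D = (k_n/2)(V_GS − V_t)² = (3/2)×(3.82 − 2.4)² = 1.5×1.42² = 3.04 mA.
V_DS = V_DD − I_D·R_D = 19 − 3.04×0.56 = 17.3 V.
Saturation requires V_DS ≥ V_GS − V_t = 1.42 V; 17.3 ≥ 1.42 ✓.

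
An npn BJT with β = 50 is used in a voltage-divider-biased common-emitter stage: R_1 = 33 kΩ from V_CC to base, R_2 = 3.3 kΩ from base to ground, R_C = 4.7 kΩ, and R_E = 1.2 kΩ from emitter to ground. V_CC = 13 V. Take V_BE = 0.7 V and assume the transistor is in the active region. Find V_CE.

V_CE ≈ 11 V

Thevenize the base divider: V_Th = V_CC·R_2/(R_1+R_2) = 13×3.3/36.3 = 1.18 V, R_Th = R_1‖R_2 = 3 kΩ.
Base-emitter loop: V_Th = I_B·R_Th + V_BE + (β+1)I_B·R_E, so I_B = (1.18 − 0.7) / (3 + 51×1.2) = 0.0075 mA.
I_C = β·I_B = 50×0.0075 = 0.375 mA, and I_E = (β+1)I_B = 0.383 mA.
V_CE = V_CC − I_C·R_C − I_E·R_E = 13 − 0.375×4.7 − 0.383×1.2 = 10.8 V.
V_CE = 10.8 V > 0.2 V confirms active-region operation.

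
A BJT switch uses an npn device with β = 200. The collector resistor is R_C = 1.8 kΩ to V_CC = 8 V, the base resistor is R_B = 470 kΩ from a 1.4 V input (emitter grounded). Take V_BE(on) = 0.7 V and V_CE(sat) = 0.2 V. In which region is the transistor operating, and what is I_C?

active; I_C ≈ 0.3 mA

Assume active. Base-emitter loop: I_B = (V_BB − V_BE)/R_B = (1.4 − 0.7)/470 = 0.00149 mA.
I_C = β·I_B = 200×0.00149 = 0.298 mA.
V_CE = V_CC − I_C·R_C = 8 − 0.298×1.8 = 7.46 V > V_CE(sat), so the active-region assumption holds.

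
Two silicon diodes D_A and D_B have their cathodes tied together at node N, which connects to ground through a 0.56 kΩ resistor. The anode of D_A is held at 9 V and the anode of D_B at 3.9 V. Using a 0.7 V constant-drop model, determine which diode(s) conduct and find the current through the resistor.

Only D_A conducts; I_R ≈ 15 mA

Assume both conduct. Then node N would need to be at both 9−0.7 = 8.3 V and 3.9−0.7 = 3.2 V, which is impossible.
Assume only D_A conducts: V_N = 9 − 0.7 = 8.3 V, so I_R = 8.3/0.56 = 14.8 mA.
Check D_B: its anode-to-cathode voltage is 3.9 − 8.3 = -4.4 V < 0.7 V, so it is off. The assumption is consistent.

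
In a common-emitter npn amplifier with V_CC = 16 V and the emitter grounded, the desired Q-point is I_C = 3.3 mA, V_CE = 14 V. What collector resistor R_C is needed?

R_C ≈ 0.61 kΩ

Collector loop: V_CC = I_C·R_C + V_CE.
R_C = (V_CC − V_CE)/I_C = (16 − 14)/3.3 = 0.606 kΩ.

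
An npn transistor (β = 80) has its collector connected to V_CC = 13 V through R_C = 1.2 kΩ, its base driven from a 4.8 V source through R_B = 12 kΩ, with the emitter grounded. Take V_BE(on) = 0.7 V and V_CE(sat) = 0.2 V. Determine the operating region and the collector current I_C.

saturation; I_C ≈ 11 mA

Assume active: I_B = (4.8 − 0.7)/12 = 0.342 mA, giving I_C = β·I_B = 27.3 mA.
But then V_CE = 13 − 27.3×1.2 = -19.8 V < V_CE(sat) = 0.2 V — impossible in the active region.
So the transistor is saturated. With V_CE = 0.2 V, I_C = (V_CC − 0.2)/R_C = 12.8/1.2 = 10.7 mA.
Check: β·I_B = 27.3 mA > I_C = 10.7 mA, confirming saturation.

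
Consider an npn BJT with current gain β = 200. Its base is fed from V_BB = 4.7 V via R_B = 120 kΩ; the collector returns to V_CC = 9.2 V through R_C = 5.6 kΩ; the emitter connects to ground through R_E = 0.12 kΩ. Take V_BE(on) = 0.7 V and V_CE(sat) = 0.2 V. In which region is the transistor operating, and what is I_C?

saturation; I_C ≈ 1.6 mA

Assume active: I_B = (4.7 − 0.7)/(120 + 201×0.12) = 0.0278 mA, I_C = β·I_B = 5.55 mA.
Then V_CE = 9.2 − 5.55×5.6 − 5.58×0.12 = -22.6 V < 0.2 V — the active assumption fails.
Re-solve with V_CE = 0.2 V. KCL at the emitter: V_E/R_E = (V_BB−0.7−V_E)/R_B + (V_CC−0.2−V_E)/R_C, giving V_E = 0.193 V.
I_C = (V_CC − 0.2 − V_E)/R_C = (9 − 0.193)/5.6 = 1.57 mA.
Check: I_B = (4 − 0.193)/120 = 0.0317 mA, and β·I_B = 6.35 mA > I_C, confirming saturation.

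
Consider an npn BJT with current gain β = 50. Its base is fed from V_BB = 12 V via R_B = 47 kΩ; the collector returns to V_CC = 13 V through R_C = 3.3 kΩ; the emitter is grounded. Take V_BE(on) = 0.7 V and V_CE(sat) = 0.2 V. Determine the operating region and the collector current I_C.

Assume active: I_B = (12 − 0.7)/47 = 0.24 mA, giving I_C = β·I_B = 12 mA.
But then V_CE = 13 − 12×3.3 = -26.7 V < V_CE(sat) = 0.2 V — impossible in the active region.
So the transistor is saturated. With V_CE = 0.2 V, I_C = (V_CC − 0.2)/R_C = 12.8/3.3 = 3.88 mA.
Check: β·I_B = 12 mA > I_C = 3.88 mA, confirming saturation.

saturation; I_C ≈ 3.9 mA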